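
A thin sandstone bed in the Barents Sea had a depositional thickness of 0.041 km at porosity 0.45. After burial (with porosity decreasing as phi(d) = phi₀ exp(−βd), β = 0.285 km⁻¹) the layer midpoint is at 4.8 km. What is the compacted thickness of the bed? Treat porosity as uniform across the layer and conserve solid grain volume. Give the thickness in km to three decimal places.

0.025 km

Porosity at 4.8 km: phi = 0.45·exp(−0.285×4.8) = 0.1146
Solid-volume conservation: h(1−phi) = h₀(1−phi₀) ⇒ h = h₀·(1−phi₀)/(1−phi)
h = 0.041 × (1 − 0.45)/(1 − 0.1146) = 0.041 × 0.6212 = 0.0255 km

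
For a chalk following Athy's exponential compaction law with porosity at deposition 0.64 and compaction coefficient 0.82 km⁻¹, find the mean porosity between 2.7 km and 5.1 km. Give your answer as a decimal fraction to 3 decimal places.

0.031

⟨phi⟩ = (1/(d₂−d₁)) ∫ phi₀ e^(−kd) dd = phi₀·(e^(−k·d₁) − e^(−k·d₂)) / (k·(d₂−d₁))
e^(−0.82×2.7) = 0.1093; e^(−0.82×5.1) = 0.0153
⟨phi⟩ = 0.64 × (0.1093 − 0.0153) / (0.82 × 2.4) = 0.64 × 0.0478 = 0.0306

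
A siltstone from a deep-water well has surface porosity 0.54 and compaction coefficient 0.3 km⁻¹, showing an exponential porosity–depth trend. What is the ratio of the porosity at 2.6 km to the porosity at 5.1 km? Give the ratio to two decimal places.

n(d₁)/n(d₂) = e^(−k·d₁)/e^(−k·d₂) = e^{k(d₂−d₁)}
= exp(0.3 × 2.5) = exp(0.75) = 2.1170

2.12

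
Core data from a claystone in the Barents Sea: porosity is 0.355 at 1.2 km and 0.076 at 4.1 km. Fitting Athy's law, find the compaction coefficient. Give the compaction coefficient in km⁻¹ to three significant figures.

0.532 km⁻¹

Athy: n(Z) = n₀ e^(−βZ) ⇒ n₁/n₂ = e^{β(Z₂−Z₁)} ⇒ β = ln(n₁/n₂)/(Z₂−Z₁)
β = ln(0.355/0.076) / (4.1 − 1.2) = ln(4.671) / 2.9 = 1.5414 / 2.9 = 0.5315 km⁻¹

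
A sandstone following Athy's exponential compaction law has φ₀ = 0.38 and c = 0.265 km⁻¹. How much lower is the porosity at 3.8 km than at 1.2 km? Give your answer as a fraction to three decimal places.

φ(1.2) = 0.38·e^(−0.265×1.2) = 0.2765
φ(3.8) = 0.38·e^(−0.265×3.8) = 0.1388
Δφ = 0.2765 − 0.1388 = 0.1377

0.138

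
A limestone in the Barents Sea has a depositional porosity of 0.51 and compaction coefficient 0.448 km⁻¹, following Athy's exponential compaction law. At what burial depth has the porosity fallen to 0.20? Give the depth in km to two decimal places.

2.09 km

Invert Athy's law: z = ln(phi₀/phi) / c
z = ln(0.51/0.2) / 0.448 = ln(2.55) / 0.448 = 0.9361 / 0.448 = 2.089 km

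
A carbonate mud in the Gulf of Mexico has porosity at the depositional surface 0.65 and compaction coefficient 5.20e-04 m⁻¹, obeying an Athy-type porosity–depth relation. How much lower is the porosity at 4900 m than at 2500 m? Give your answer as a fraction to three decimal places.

Working in km (1 km = 1000 m; c in km⁻¹ = c in m⁻¹ × 1000):
phi(2.5) = 0.65·e^(−0.52×2.5) = 0.1771
phi(4.9) = 0.65·e^(−0.52×4.9) = 0.0509
Δphi = 0.1771 − 0.0509 = 0.1263

0.126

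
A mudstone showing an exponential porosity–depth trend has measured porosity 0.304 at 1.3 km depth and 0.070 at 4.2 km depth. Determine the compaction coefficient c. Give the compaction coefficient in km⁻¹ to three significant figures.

Athy: n(Z) = n₀ e^(−cZ) ⇒ n₁/n₂ = e^{c(Z₂−Z₁)} ⇒ c = ln(n₁/n₂)/(Z₂−Z₁)
c = ln(0.304/0.07) / (4.2 − 1.3) = ln(4.343) / 2.9 = 1.4685 / 2.9 = 0.5064 km⁻¹

0.506 km⁻¹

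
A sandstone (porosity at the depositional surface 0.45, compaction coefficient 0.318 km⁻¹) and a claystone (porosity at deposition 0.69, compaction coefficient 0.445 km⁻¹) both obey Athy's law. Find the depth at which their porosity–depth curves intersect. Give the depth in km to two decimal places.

3.37 km

Set n₀ₐ e^(−cₐd) = n₀ᵦ e^(−cᵦd) ⇒ ln(n₀ₐ/n₀ᵦ) = (cₐ − cᵦ)·d
d = ln(0.45/0.69) / (0.318 − 0.445) = -0.4274 / -0.127 = 3.366 km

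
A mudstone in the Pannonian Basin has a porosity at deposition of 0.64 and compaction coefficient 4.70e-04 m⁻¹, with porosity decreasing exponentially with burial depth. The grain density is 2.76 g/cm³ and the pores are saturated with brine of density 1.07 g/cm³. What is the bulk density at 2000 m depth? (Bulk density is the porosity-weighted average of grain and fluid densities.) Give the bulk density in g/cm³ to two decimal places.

2.34 g/cm³

Working in km (1 km = 1000 m; c in km⁻¹ = c in m⁻¹ × 1000):
Porosity at depth: n = 0.64·exp(−0.47×2) = 0.64×0.3906 = 0.2500
Bulk density: ρ_b = (1−n)ρ_g + n·ρ_f = 0.7500×2.76 + 0.2500×1.07
       = 2.070 + 0.268 = 2.337 g/cm³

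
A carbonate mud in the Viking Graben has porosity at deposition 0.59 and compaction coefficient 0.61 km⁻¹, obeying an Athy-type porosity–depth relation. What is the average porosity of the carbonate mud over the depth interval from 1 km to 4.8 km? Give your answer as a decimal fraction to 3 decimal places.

⟨φ⟩ = (1/(d₂−d₁)) ∫ φ₀ e^(−kd) dd = φ₀·(e^(−k·d₁) − e^(−k·d₂)) / (k·(d₂−d₁))
e^(−0.61×1) = 0.5434; e^(−0.61×4.8) = 0.0535
⟨φ⟩ = 0.59 × (0.5434 − 0.0535) / (0.61 × 3.8) = 0.59 × 0.2113 = 0.1247

0.125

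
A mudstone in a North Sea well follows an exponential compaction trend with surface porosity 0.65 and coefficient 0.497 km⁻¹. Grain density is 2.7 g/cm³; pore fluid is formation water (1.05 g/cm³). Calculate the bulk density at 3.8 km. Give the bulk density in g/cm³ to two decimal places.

2.54 g/cm³

Porosity at depth: φ = 0.65·exp(−0.497×3.8) = 0.65×0.1513 = 0.0983
Bulk density: ρ_b = (1−φ)ρ_g + φ·ρ_f = 0.9017×2.7 + 0.0983×1.05
       = 2.434 + 0.103 = 2.538 g/cm³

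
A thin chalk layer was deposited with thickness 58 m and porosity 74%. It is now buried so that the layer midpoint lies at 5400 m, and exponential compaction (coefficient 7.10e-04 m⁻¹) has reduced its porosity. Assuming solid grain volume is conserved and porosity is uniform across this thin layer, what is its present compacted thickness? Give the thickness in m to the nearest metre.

Working in km (1 km = 1000 m; k in km⁻¹ = k in m⁻¹ × 1000):
Porosity at 5.4 km: n = 0.74·exp(−0.71×5.4) = 0.0160
Solid-volume conservation: h(1−n) = h₀(1−n₀) ⇒ h = h₀·(1−n₀)/(1−n)
h = 0.058 × (1 − 0.74)/(1 − 0.0160) = 0.058 × 0.2642 = 0.0153 km

15 m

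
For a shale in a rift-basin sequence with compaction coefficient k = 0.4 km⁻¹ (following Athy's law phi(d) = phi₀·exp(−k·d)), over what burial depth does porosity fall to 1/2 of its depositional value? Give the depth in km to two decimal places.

1.73 km

phi/phi₀ = 1/2 ⇒ exp(−k·d) = 1/2 ⇒ d = ln(2) / k
d = 0.6931 / 0.4 = 1.733 km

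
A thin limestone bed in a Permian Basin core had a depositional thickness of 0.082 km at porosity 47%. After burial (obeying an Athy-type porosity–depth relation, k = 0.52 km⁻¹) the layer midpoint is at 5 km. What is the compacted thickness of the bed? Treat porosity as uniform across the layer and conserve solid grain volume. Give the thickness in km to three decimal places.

0.045 km

Porosity at 5 km: n = 0.47·exp(−0.52×5) = 0.0349
Solid-volume conservation: h(1−n) = h₀(1−n₀) ⇒ h = h₀·(1−n₀)/(1−n)
h = 0.082 × (1 − 0.47)/(1 − 0.0349) = 0.082 × 0.5492 = 0.0450 km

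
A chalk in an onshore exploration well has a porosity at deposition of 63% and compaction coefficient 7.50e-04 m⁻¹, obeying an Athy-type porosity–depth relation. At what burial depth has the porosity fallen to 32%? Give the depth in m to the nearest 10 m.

900 m

Working in km (1 km = 1000 m; k in km⁻¹ = k in m⁻¹ × 1000):
Invert Athy's law: Z = ln(n₀/n) / k
Z = ln(0.63/0.32) / 0.75 = ln(1.969) / 0.75 = 0.6774 / 0.75 = 0.903 km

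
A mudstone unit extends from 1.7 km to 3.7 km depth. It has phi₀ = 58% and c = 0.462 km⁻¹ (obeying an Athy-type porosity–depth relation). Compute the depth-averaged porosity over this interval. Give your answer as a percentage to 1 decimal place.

⟨phi⟩ = (1/(z₂−z₁)) ∫ phi₀ e^(−cz) dz = phi₀·(e^(−c·z₁) − e^(−c·z₂)) / (c·(z₂−z₁))
e^(−0.462×1.7) = 0.4559; e^(−0.462×3.7) = 0.1810
⟨phi⟩ = 0.58 × (0.4559 − 0.1810) / (0.462 × 2) = 0.58 × 0.2976 = 0.1726

17.3%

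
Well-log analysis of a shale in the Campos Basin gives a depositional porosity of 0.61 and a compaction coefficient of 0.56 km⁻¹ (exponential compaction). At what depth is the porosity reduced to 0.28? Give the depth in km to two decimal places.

Invert Athy's law: Z = ln(φ₀/φ) / c
Z = ln(0.61/0.28) / 0.56 = ln(2.179) / 0.56 = 0.7787 / 0.56 = 1.390 km

1.39 km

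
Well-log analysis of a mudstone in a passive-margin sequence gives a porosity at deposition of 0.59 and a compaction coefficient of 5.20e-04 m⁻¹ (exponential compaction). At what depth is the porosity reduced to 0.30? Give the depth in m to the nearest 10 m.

Working in km (1 km = 1000 m; c in km⁻¹ = c in m⁻¹ × 1000):
Invert Athy's law: d = ln(φ₀/φ) / c
d = ln(0.59/0.3) / 0.52 = ln(1.967) / 0.52 = 0.6763 / 0.52 = 1.301 km

1300 m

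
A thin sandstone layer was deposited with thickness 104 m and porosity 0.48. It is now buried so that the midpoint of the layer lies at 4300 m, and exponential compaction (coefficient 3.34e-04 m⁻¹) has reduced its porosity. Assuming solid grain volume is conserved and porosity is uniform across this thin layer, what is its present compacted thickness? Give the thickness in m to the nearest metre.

Working in km (1 km = 1000 m; β in km⁻¹ = β in m⁻¹ × 1000):
Porosity at 4.3 km: phi = 0.48·exp(−0.334×4.3) = 0.1142
Solid-volume conservation: h(1−phi) = h₀(1−phi₀) ⇒ h = h₀·(1−phi₀)/(1−phi)
h = 0.104 × (1 − 0.48)/(1 − 0.1142) = 0.104 × 0.5870 = 0.0610 km

61 m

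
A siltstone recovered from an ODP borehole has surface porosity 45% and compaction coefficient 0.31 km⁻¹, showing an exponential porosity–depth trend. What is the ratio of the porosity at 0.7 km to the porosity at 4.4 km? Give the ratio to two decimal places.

3.15

φ(z₁)/φ(z₂) = e^(−k·z₁)/e^(−k·z₂) = e^{k(z₂−z₁)}
= exp(0.31 × 3.7) = exp(1.147) = 3.1487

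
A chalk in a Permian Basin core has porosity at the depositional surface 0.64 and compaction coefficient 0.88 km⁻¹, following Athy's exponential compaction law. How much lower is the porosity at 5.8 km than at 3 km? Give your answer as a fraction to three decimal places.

phi(3) = 0.64·e^(−0.88×3) = 0.0457
phi(5.8) = 0.64·e^(−0.88×5.8) = 0.0039
Δphi = 0.0457 − 0.0039 = 0.0418

0.042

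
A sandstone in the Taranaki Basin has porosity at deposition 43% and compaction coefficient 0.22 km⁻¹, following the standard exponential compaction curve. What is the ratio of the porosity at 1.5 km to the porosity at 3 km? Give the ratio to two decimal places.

phi(d₁)/phi(d₂) = e^(−k·d₁)/e^(−k·d₂) = e^{k(d₂−d₁)}
= exp(0.22 × 1.5) = exp(0.33) = 1.3910

1.39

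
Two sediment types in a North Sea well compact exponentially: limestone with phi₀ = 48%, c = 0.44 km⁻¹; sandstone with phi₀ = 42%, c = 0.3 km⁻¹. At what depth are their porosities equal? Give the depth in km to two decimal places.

0.95 km

Set phi₀ₐ e^(−cₐZ) = phi₀ᵦ e^(−cᵦZ) ⇒ ln(phi₀ₐ/phi₀ᵦ) = (cₐ − cᵦ)·Z
Z = ln(0.48/0.42) / (0.44 − 0.3) = 0.1335 / 0.14 = 0.954 km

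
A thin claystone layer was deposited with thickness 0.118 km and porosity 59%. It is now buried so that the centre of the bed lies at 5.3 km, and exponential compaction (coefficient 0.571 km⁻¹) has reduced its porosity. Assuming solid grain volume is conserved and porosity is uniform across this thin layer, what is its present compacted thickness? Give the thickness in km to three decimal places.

Porosity at 5.3 km: phi = 0.59·exp(−0.571×5.3) = 0.0286
Solid-volume conservation: h(1−phi) = h₀(1−phi₀) ⇒ h = h₀·(1−phi₀)/(1−phi)
h = 0.118 × (1 − 0.59)/(1 − 0.0286) = 0.118 × 0.4221 = 0.0498 km

0.050 km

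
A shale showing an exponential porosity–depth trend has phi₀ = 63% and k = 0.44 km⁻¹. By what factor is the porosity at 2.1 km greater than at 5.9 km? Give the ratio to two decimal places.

5.32

phi(d₁)/phi(d₂) = e^(−k·d₁)/e^(−k·d₂) = e^{k(d₂−d₁)}
= exp(0.44 × 3.8) = exp(1.672) = 5.3228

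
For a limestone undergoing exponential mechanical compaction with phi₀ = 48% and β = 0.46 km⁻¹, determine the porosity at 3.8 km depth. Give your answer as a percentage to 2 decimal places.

8.36%

phi = phi₀·exp(−β·z) = 0.48 × exp(−0.46 × 3.8) = 0.48 × exp(−1.748)
  = 0.48 × 0.1741 = 0.0836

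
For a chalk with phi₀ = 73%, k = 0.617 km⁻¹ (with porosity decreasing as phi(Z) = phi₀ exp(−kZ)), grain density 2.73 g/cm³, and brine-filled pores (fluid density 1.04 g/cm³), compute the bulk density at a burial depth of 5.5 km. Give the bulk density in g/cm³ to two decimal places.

2.69 g/cm³

Porosity at depth: phi = 0.73·exp(−0.617×5.5) = 0.73×0.0336 = 0.0245
Bulk density: ρ_b = (1−phi)ρ_g + phi·ρ_f = 0.9755×2.73 + 0.0245×1.04
       = 2.663 + 0.026 = 2.689 g/cm³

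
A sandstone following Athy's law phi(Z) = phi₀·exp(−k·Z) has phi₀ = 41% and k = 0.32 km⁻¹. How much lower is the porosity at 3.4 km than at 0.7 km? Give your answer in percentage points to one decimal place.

19.0 percentage points

phi(0.7) = 0.41·e^(−0.32×0.7) = 0.3277
phi(3.4) = 0.41·e^(−0.32×3.4) = 0.1381
Δphi = 0.3277 − 0.1381 = 0.1896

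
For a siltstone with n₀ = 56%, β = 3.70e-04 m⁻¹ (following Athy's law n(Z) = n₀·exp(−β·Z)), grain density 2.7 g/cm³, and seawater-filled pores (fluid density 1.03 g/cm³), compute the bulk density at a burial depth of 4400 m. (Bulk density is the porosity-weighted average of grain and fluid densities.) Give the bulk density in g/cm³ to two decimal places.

2.52 g/cm³

Working in km (1 km = 1000 m; β in km⁻¹ = β in m⁻¹ × 1000):
Porosity at depth: n = 0.56·exp(−0.37×4.4) = 0.56×0.1963 = 0.1099
Bulk density: ρ_b = (1−n)ρ_g + n·ρ_f = 0.8901×2.7 + 0.1099×1.03
       = 2.403 + 0.113 = 2.516 g/cm³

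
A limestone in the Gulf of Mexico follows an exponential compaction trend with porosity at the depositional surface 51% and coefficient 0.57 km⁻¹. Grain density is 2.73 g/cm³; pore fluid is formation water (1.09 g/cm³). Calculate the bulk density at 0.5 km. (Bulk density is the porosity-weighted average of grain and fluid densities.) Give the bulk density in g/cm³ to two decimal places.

Porosity at depth: φ = 0.51·exp(−0.57×0.5) = 0.51×0.7520 = 0.3835
Bulk density: ρ_b = (1−φ)ρ_g + φ·ρ_f = 0.6165×2.73 + 0.3835×1.09
       = 1.683 + 0.418 = 2.101 g/cm³

2.10 g/cm³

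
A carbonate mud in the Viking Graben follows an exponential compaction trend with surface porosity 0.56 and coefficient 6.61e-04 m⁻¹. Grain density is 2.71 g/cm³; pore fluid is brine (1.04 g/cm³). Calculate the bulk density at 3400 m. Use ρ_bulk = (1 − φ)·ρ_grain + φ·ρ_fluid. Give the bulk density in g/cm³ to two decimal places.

Working in km (1 km = 1000 m; β in km⁻¹ = β in m⁻¹ × 1000):
Porosity at depth: n = 0.56·exp(−0.661×3.4) = 0.56×0.1057 = 0.0592
Bulk density: ρ_b = (1−n)ρ_g + n·ρ_f = 0.9408×2.71 + 0.0592×1.04
       = 2.550 + 0.062 = 2.611 g/cm³

2.61 g/cm³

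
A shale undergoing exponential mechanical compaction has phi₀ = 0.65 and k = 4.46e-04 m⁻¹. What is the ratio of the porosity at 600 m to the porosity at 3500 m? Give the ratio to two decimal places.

Working in km (1 km = 1000 m; k in km⁻¹ = k in m⁻¹ × 1000):
phi(z₁)/phi(z₂) = e^(−k·z₁)/e^(−k·z₂) = e^{k(z₂−z₁)}
= exp(0.446 × 2.9) = exp(1.293) = 3.6452

3.65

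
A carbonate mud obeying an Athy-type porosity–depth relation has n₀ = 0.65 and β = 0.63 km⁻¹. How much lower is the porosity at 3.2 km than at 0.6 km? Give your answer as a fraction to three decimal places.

n(0.6) = 0.65·e^(−0.63×0.6) = 0.4454
n(3.2) = 0.65·e^(−0.63×3.2) = 0.0866
Δn = 0.4454 − 0.0866 = 0.3588

0.359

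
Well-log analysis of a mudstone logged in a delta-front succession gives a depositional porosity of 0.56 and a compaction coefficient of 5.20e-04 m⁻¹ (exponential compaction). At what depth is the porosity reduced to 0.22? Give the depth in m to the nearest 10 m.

1800 m

Working in km (1 km = 1000 m; β in km⁻¹ = β in m⁻¹ × 1000):
Invert Athy's law: Z = ln(phi₀/phi) / β
Z = ln(0.56/0.22) / 0.52 = ln(2.545) / 0.52 = 0.9343 / 0.52 = 1.797 km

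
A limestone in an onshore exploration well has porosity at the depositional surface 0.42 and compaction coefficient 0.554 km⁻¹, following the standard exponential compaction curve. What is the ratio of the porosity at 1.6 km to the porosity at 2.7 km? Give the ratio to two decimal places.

n(z₁)/n(z₂) = e^(−c·z₁)/e^(−c·z₂) = e^{c(z₂−z₁)}
= exp(0.554 × 1.1) = exp(0.6094) = 1.8393

1.84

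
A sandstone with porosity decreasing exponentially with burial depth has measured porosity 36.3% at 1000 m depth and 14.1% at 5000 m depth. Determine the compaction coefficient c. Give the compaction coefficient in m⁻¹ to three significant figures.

Working in km (1 km = 1000 m; c in km⁻¹ = c in m⁻¹ × 1000):
Athy: n(d) = n₀ e^(−cd) ⇒ n₁/n₂ = e^{c(d₂−d₁)} ⇒ c = ln(n₁/n₂)/(d₂−d₁)
c = ln(0.363/0.141) / (5 − 1) = ln(2.574) / 4 = 0.9456 / 4 = 0.2364 km⁻¹

0.000236 m⁻¹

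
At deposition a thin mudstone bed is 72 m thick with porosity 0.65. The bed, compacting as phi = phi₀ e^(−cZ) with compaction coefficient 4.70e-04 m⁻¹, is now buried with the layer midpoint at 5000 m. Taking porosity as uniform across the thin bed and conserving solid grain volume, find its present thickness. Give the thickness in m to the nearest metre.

27 m

Working in km (1 km = 1000 m; c in km⁻¹ = c in m⁻¹ × 1000):
Porosity at 5 km: phi = 0.65·exp(−0.47×5) = 0.0620
Solid-volume conservation: h(1−phi) = h₀(1−phi₀) ⇒ h = h₀·(1−phi₀)/(1−phi)
h = 0.072 × (1 − 0.65)/(1 − 0.0620) = 0.072 × 0.3731 = 0.0269 km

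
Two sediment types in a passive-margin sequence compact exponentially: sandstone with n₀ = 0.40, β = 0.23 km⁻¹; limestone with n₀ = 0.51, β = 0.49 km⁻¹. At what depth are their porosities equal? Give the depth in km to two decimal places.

0.93 km

Set n₀ₐ e^(−βₐd) = n₀ᵦ e^(−βᵦd) ⇒ ln(n₀ₐ/n₀ᵦ) = (βₐ − βᵦ)·d
d = ln(0.4/0.51) / (0.23 − 0.49) = -0.2429 / -0.26 = 0.934 km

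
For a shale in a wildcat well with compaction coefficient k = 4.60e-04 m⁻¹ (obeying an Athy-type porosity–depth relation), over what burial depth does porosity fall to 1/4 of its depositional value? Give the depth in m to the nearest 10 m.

Working in km (1 km = 1000 m; k in km⁻¹ = k in m⁻¹ × 1000):
n/n₀ = 1/4 ⇒ exp(−k·d) = 1/4 ⇒ d = ln(4) / k
d = 1.3863 / 0.46 = 3.014 km

3010 m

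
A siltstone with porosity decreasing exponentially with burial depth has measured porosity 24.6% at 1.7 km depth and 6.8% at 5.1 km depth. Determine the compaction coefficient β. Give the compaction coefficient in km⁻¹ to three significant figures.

Athy: φ(d) = φ₀ e^(−βd) ⇒ φ₁/φ₂ = e^{β(d₂−d₁)} ⇒ β = ln(φ₁/φ₂)/(d₂−d₁)
β = ln(0.246/0.068) / (5.1 − 1.7) = ln(3.618) / 3.4 = 1.2858 / 3.4 = 0.3782 km⁻¹

0.378 km⁻¹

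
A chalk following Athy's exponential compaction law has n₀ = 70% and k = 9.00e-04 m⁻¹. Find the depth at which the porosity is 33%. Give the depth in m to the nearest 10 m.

Working in km (1 km = 1000 m; k in km⁻¹ = k in m⁻¹ × 1000):
Invert Athy's law: z = ln(n₀/n) / k
z = ln(0.7/0.33) / 0.9 = ln(2.121) / 0.9 = 0.7520 / 0.9 = 0.836 km

840 m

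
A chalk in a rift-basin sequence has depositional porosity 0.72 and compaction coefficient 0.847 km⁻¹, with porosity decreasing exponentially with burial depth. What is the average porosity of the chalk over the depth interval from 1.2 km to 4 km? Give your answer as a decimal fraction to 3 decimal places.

0.100

⟨φ⟩ = (1/(d₂−d₁)) ∫ φ₀ e^(−kd) dd = φ₀·(e^(−k·d₁) − e^(−k·d₂)) / (k·(d₂−d₁))
e^(−0.847×1.2) = 0.3619; e^(−0.847×4) = 0.0338
⟨φ⟩ = 0.72 × (0.3619 − 0.0338) / (0.847 × 2.8) = 0.72 × 0.1384 = 0.0996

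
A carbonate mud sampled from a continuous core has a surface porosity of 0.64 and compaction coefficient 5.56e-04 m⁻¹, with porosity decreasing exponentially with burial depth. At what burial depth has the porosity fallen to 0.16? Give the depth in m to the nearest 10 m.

Working in km (1 km = 1000 m; β in km⁻¹ = β in m⁻¹ × 1000):
Invert Athy's law: d = ln(φ₀/φ) / β
d = ln(0.64/0.16) / 0.556 = ln(4) / 0.556 = 1.3863 / 0.556 = 2.493 km

2490 m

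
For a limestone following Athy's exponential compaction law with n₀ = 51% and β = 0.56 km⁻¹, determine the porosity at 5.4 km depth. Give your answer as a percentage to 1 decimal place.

2.5%

n = n₀·exp(−β·d) = 0.51 × exp(−0.56 × 5.4) = 0.51 × exp(−3.024)
  = 0.51 × 0.0486 = 0.0248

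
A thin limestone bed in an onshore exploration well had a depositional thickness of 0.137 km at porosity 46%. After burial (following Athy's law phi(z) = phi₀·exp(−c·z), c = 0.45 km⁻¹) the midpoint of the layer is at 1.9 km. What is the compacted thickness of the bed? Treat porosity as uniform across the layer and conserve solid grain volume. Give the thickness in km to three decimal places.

0.092 km

Porosity at 1.9 km: phi = 0.46·exp(−0.45×1.9) = 0.1956
Solid-volume conservation: h(1−phi) = h₀(1−phi₀) ⇒ h = h₀·(1−phi₀)/(1−phi)
h = 0.137 × (1 − 0.46)/(1 − 0.1956) = 0.137 × 0.6713 = 0.0920 km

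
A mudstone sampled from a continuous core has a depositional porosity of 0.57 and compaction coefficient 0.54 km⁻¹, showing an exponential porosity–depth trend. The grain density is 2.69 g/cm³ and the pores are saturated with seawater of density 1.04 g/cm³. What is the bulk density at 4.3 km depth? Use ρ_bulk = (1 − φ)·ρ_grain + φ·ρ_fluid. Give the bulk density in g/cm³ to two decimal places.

2.60 g/cm³

Porosity at depth: n = 0.57·exp(−0.54×4.3) = 0.57×0.0981 = 0.0559
Bulk density: ρ_b = (1−n)ρ_g + n·ρ_f = 0.9441×2.69 + 0.0559×1.04
       = 2.540 + 0.058 = 2.598 g/cm³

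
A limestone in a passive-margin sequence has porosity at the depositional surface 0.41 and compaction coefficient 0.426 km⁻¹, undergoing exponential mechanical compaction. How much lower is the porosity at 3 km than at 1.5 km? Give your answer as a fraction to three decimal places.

0.102

phi(1.5) = 0.41·e^(−0.426×1.5) = 0.2164
phi(3) = 0.41·e^(−0.426×3) = 0.1142
Δphi = 0.2164 − 0.1142 = 0.1022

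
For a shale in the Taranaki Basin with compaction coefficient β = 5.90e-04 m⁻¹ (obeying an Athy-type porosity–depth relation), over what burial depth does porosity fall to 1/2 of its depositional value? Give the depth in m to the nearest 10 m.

1170 m

Working in km (1 km = 1000 m; β in km⁻¹ = β in m⁻¹ × 1000):
phi/phi₀ = 1/2 ⇒ exp(−β·d) = 1/2 ⇒ d = ln(2) / β
d = 0.6931 / 0.59 = 1.175 km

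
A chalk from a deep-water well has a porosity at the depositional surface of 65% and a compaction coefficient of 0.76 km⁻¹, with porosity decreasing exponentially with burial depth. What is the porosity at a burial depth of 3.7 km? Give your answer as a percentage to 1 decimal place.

3.9%

n = n₀·exp(−k·Z) = 0.65 × exp(−0.76 × 3.7) = 0.65 × exp(−2.812)
  = 0.65 × 0.0601 = 0.0391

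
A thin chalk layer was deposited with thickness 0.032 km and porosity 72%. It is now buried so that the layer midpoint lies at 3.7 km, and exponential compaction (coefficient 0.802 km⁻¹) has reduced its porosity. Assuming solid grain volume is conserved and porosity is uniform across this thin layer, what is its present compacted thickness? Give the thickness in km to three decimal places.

Porosity at 3.7 km: φ = 0.72·exp(−0.802×3.7) = 0.0370
Solid-volume conservation: h(1−φ) = h₀(1−φ₀) ⇒ h = h₀·(1−φ₀)/(1−φ)
h = 0.032 × (1 − 0.72)/(1 − 0.0370) = 0.032 × 0.2908 = 0.0093 km

0.009 km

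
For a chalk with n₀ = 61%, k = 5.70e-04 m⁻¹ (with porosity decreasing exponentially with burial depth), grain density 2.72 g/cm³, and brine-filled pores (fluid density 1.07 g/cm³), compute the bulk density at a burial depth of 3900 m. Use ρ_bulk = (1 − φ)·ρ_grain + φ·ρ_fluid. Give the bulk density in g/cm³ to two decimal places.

2.61 g/cm³

Working in km (1 km = 1000 m; k in km⁻¹ = k in m⁻¹ × 1000):
Porosity at depth: n = 0.61·exp(−0.57×3.9) = 0.61×0.1083 = 0.0661
Bulk density: ρ_b = (1−n)ρ_g + n·ρ_f = 0.9339×2.72 + 0.0661×1.07
       = 2.540 + 0.071 = 2.611 g/cm³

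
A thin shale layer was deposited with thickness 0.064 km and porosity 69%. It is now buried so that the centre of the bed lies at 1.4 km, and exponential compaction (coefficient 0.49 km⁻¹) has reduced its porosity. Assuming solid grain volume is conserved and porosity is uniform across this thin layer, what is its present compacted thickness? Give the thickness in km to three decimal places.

Porosity at 1.4 km: n = 0.69·exp(−0.49×1.4) = 0.3475
Solid-volume conservation: h(1−n) = h₀(1−n₀) ⇒ h = h₀·(1−n₀)/(1−n)
h = 0.064 × (1 − 0.69)/(1 − 0.3475) = 0.064 × 0.4751 = 0.0304 km

0.030 km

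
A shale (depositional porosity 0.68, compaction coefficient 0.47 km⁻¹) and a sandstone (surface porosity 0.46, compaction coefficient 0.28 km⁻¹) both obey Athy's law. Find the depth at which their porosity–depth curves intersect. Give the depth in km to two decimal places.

2.06 km

Set φ₀ₐ e^(−kₐZ) = φ₀ᵦ e^(−kᵦZ) ⇒ ln(φ₀ₐ/φ₀ᵦ) = (kₐ − kᵦ)·Z
Z = ln(0.68/0.46) / (0.47 − 0.28) = 0.3909 / 0.19 = 2.057 km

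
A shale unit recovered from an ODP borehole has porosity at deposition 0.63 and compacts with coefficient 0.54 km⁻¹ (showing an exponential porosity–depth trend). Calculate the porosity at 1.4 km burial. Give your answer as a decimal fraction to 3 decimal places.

0.296

n = n₀·exp(−c·Z) = 0.63 × exp(−0.54 × 1.4) = 0.63 × exp(−0.756)
  = 0.63 × 0.4695 = 0.2958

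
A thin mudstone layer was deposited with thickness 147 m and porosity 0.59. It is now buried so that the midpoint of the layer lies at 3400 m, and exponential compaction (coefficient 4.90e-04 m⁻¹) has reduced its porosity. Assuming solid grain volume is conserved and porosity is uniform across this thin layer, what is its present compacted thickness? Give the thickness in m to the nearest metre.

68 m

Working in km (1 km = 1000 m; c in km⁻¹ = c in m⁻¹ × 1000):
Porosity at 3.4 km: phi = 0.59·exp(−0.49×3.4) = 0.1115
Solid-volume conservation: h(1−phi) = h₀(1−phi₀) ⇒ h = h₀·(1−phi₀)/(1−phi)
h = 0.147 × (1 − 0.59)/(1 − 0.1115) = 0.147 × 0.4615 = 0.0678 km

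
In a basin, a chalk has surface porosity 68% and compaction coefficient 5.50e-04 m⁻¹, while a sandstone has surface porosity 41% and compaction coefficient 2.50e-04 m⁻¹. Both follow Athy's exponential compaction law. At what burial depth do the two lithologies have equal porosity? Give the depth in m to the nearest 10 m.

Working in km (1 km = 1000 m; c in km⁻¹ = c in m⁻¹ × 1000):
Set n₀ₐ e^(−cₐz) = n₀ᵦ e^(−cᵦz) ⇒ ln(n₀ₐ/n₀ᵦ) = (cₐ − cᵦ)·z
z = ln(0.68/0.41) / (0.55 − 0.25) = 0.5059 / 0.3 = 1.686 km

1690 m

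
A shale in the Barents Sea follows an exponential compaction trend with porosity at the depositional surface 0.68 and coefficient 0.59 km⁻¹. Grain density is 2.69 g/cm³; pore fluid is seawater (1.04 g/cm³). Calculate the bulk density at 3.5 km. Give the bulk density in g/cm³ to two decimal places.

Porosity at depth: φ = 0.68·exp(−0.59×3.5) = 0.68×0.1268 = 0.0862
Bulk density: ρ_b = (1−φ)ρ_g + φ·ρ_f = 0.9138×2.69 + 0.0862×1.04
       = 2.458 + 0.090 = 2.548 g/cm³

2.55 g/cm³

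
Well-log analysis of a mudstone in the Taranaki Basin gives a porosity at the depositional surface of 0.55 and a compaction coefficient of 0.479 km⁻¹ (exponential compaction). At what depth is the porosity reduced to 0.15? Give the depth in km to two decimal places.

Invert Athy's law: z = ln(n₀/n) / β
z = ln(0.55/0.15) / 0.479 = ln(3.667) / 0.479 = 1.2993 / 0.479 = 2.712 km

2.71 km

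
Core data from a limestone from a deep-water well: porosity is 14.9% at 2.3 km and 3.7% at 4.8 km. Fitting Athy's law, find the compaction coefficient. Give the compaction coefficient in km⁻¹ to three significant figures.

0.557 km⁻¹

Athy: n(d) = n₀ e^(−βd) ⇒ n₁/n₂ = e^{β(d₂−d₁)} ⇒ β = ln(n₁/n₂)/(d₂−d₁)
β = ln(0.149/0.037) / (4.8 − 2.3) = ln(4.027) / 2.5 = 1.3930 / 2.5 = 0.5572 km⁻¹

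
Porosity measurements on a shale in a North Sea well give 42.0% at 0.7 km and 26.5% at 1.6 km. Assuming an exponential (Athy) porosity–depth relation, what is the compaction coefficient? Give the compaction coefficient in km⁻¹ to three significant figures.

0.512 km⁻¹

Athy: φ(Z) = φ₀ e^(−βZ) ⇒ φ₁/φ₂ = e^{β(Z₂−Z₁)} ⇒ β = ln(φ₁/φ₂)/(Z₂−Z₁)
β = ln(0.42/0.265) / (1.6 − 0.7) = ln(1.585) / 0.9 = 0.4605 / 0.9 = 0.5117 km⁻¹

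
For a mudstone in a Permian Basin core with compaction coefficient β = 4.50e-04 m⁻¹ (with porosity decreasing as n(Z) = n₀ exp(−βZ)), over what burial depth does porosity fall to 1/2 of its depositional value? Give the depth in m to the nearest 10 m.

Working in km (1 km = 1000 m; β in km⁻¹ = β in m⁻¹ × 1000):
n/n₀ = 1/2 ⇒ exp(−β·Z) = 1/2 ⇒ Z = ln(2) / β
Z = 0.6931 / 0.45 = 1.540 km

1540 m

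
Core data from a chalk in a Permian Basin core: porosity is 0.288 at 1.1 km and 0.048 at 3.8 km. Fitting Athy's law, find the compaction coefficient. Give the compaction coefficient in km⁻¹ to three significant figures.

Athy: φ(d) = φ₀ e^(−kd) ⇒ φ₁/φ₂ = e^{k(d₂−d₁)} ⇒ k = ln(φ₁/φ₂)/(d₂−d₁)
k = ln(0.288/0.048) / (3.8 − 1.1) = ln(6) / 2.7 = 1.7918 / 2.7 = 0.6636 km⁻¹

0.664 km⁻¹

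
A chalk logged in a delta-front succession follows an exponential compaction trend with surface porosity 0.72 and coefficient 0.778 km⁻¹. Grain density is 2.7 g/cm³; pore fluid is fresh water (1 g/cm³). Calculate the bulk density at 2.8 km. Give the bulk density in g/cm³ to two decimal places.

Porosity at depth: n = 0.72·exp(−0.778×2.8) = 0.72×0.1132 = 0.0815
Bulk density: ρ_b = (1−n)ρ_g + n·ρ_f = 0.9185×2.7 + 0.0815×1
       = 2.480 + 0.082 = 2.561 g/cm³

2.56 g/cm³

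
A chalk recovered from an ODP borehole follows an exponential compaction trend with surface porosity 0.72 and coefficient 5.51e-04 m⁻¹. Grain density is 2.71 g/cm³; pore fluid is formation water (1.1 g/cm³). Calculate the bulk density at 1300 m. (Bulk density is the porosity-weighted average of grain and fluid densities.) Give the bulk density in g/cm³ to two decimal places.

Working in km (1 km = 1000 m; c in km⁻¹ = c in m⁻¹ × 1000):
Porosity at depth: φ = 0.72·exp(−0.551×1.3) = 0.72×0.4886 = 0.3518
Bulk density: ρ_b = (1−φ)ρ_g + φ·ρ_f = 0.6482×2.71 + 0.3518×1.1
       = 1.757 + 0.387 = 2.144 g/cm³

2.14 g/cm³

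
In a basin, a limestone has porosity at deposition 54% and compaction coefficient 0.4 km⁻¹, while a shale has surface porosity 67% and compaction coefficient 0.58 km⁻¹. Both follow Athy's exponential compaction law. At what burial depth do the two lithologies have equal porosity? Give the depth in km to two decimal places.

Set phi₀ₐ e^(−cₐZ) = phi₀ᵦ e^(−cᵦZ) ⇒ ln(phi₀ₐ/phi₀ᵦ) = (cₐ − cᵦ)·Z
Z = ln(0.54/0.67) / (0.4 − 0.58) = -0.2157 / -0.18 = 1.198 km

1.20 km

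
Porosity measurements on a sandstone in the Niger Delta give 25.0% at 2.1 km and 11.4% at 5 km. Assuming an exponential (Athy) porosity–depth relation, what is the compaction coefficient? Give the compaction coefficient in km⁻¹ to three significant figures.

0.271 km⁻¹

Athy: n(Z) = n₀ e^(−βZ) ⇒ n₁/n₂ = e^{β(Z₂−Z₁)} ⇒ β = ln(n₁/n₂)/(Z₂−Z₁)
β = ln(0.25/0.114) / (5 − 2.1) = ln(2.193) / 2.9 = 0.7853 / 2.9 = 0.2708 km⁻¹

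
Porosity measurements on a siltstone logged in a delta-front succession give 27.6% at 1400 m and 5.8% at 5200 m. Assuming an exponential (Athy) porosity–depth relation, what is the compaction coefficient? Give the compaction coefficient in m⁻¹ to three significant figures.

0.000411 m⁻¹

Working in km (1 km = 1000 m; k in km⁻¹ = k in m⁻¹ × 1000):
Athy: φ(Z) = φ₀ e^(−kZ) ⇒ φ₁/φ₂ = e^{k(Z₂−Z₁)} ⇒ k = ln(φ₁/φ₂)/(Z₂−Z₁)
k = ln(0.276/0.058) / (5.2 − 1.4) = ln(4.759) / 3.8 = 1.5600 / 3.8 = 0.4105 km⁻¹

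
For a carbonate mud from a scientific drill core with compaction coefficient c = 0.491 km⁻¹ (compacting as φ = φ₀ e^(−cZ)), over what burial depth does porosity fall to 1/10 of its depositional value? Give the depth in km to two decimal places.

4.69 km

φ/φ₀ = 1/10 ⇒ exp(−c·Z) = 1/10 ⇒ Z = ln(10) / c
Z = 2.3026 / 0.491 = 4.690 km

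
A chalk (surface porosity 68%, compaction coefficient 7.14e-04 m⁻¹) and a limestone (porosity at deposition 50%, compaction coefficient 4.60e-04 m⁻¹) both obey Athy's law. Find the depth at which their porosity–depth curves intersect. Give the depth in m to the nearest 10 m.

1210 m

Working in km (1 km = 1000 m; c in km⁻¹ = c in m⁻¹ × 1000):
Set n₀ₐ e^(−cₐd) = n₀ᵦ e^(−cᵦd) ⇒ ln(n₀ₐ/n₀ᵦ) = (cₐ − cᵦ)·d
d = ln(0.68/0.5) / (0.714 − 0.46) = 0.3075 / 0.254 = 1.211 km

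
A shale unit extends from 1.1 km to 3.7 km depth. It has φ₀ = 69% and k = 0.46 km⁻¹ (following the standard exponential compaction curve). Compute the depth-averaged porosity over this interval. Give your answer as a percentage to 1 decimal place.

⟨φ⟩ = (1/(d₂−d₁)) ∫ φ₀ e^(−kd) dd = φ₀·(e^(−k·d₁) − e^(−k·d₂)) / (k·(d₂−d₁))
e^(−0.46×1.1) = 0.6029; e^(−0.46×3.7) = 0.1823
⟨φ⟩ = 0.69 × (0.6029 − 0.1823) / (0.46 × 2.6) = 0.69 × 0.3517 = 0.2426

24.3%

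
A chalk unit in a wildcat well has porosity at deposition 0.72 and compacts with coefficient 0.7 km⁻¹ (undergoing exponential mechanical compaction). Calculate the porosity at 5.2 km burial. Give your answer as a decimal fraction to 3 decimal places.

n = n₀·exp(−c·Z) = 0.72 × exp(−0.7 × 5.2) = 0.72 × exp(−3.64)
  = 0.72 × 0.0263 = 0.0189

0.019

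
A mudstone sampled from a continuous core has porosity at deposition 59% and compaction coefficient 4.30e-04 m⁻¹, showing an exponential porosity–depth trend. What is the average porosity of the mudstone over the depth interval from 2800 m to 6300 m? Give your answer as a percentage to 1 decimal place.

Working in km (1 km = 1000 m; β in km⁻¹ = β in m⁻¹ × 1000):
⟨n⟩ = (1/(Z₂−Z₁)) ∫ n₀ e^(−βZ) dZ = n₀·(e^(−β·Z₁) − e^(−β·Z₂)) / (β·(Z₂−Z₁))
e^(−0.43×2.8) = 0.3000; e^(−0.43×6.3) = 0.0666
⟨n⟩ = 0.59 × (0.3000 − 0.0666) / (0.43 × 3.5) = 0.59 × 0.1551 = 0.0915

9.1%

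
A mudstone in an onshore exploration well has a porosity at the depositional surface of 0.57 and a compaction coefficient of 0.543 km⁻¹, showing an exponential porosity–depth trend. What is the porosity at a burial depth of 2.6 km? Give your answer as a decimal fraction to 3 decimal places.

n = n₀·exp(−k·Z) = 0.57 × exp(−0.543 × 2.6) = 0.57 × exp(−1.412)
  = 0.57 × 0.2437 = 0.1389

0.139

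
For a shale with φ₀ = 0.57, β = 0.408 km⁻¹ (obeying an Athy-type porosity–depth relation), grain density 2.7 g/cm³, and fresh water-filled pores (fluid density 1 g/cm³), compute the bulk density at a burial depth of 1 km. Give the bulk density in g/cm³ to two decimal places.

Porosity at depth: φ = 0.57·exp(−0.408×1) = 0.57×0.6650 = 0.3790
Bulk density: ρ_b = (1−φ)ρ_g + φ·ρ_f = 0.6210×2.7 + 0.3790×1
       = 1.677 + 0.379 = 2.056 g/cm³

2.06 g/cm³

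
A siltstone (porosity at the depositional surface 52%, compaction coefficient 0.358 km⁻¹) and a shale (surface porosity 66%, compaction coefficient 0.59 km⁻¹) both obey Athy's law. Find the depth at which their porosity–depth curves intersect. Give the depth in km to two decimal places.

1.03 km

Set phi₀ₐ e^(−βₐZ) = phi₀ᵦ e^(−βᵦZ) ⇒ ln(phi₀ₐ/phi₀ᵦ) = (βₐ − βᵦ)·Z
Z = ln(0.52/0.66) / (0.358 − 0.59) = -0.2384 / -0.232 = 1.028 km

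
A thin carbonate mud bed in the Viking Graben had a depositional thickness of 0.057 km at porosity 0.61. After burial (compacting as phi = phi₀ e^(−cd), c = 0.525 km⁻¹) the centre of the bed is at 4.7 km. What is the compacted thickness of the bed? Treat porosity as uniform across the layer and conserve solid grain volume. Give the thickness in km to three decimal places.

Porosity at 4.7 km: phi = 0.61·exp(−0.525×4.7) = 0.0517
Solid-volume conservation: h(1−phi) = h₀(1−phi₀) ⇒ h = h₀·(1−phi₀)/(1−phi)
h = 0.057 × (1 − 0.61)/(1 − 0.0517) = 0.057 × 0.4113 = 0.0234 km

0.023 km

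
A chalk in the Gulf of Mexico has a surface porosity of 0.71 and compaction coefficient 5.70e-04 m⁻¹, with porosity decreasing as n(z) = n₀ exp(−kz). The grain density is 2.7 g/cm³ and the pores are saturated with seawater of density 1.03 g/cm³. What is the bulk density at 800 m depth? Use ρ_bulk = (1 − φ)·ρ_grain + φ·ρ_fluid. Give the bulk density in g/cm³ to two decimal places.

1.95 g/cm³

Working in km (1 km = 1000 m; k in km⁻¹ = k in m⁻¹ × 1000):
Porosity at depth: n = 0.71·exp(−0.57×0.8) = 0.71×0.6338 = 0.4500
Bulk density: ρ_b = (1−n)ρ_g + n·ρ_f = 0.5500×2.7 + 0.4500×1.03
       = 1.485 + 0.464 = 1.948 g/cm³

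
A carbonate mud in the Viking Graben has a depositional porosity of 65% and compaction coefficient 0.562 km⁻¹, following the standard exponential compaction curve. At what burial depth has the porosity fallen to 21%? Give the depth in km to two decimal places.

2.01 km

Invert Athy's law: Z = ln(n₀/n) / c
Z = ln(0.65/0.21) / 0.562 = ln(3.095) / 0.562 = 1.1299 / 0.562 = 2.010 km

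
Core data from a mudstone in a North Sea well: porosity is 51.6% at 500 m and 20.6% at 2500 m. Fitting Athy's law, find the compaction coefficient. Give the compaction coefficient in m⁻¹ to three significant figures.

Working in km (1 km = 1000 m; c in km⁻¹ = c in m⁻¹ × 1000):
Athy: φ(Z) = φ₀ e^(−cZ) ⇒ φ₁/φ₂ = e^{c(Z₂−Z₁)} ⇒ c = ln(φ₁/φ₂)/(Z₂−Z₁)
c = ln(0.516/0.206) / (2.5 − 0.5) = ln(2.505) / 2 = 0.9182 / 2 = 0.4591 km⁻¹

0.000459 m⁻¹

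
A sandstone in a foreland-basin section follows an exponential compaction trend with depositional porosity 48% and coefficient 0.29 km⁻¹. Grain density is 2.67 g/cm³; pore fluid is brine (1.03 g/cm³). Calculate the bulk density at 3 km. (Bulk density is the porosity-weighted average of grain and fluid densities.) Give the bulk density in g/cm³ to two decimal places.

2.34 g/cm³

Porosity at depth: n = 0.48·exp(−0.29×3) = 0.48×0.4190 = 0.2011
Bulk density: ρ_b = (1−n)ρ_g + n·ρ_f = 0.7989×2.67 + 0.2011×1.03
       = 2.133 + 0.207 = 2.340 g/cm³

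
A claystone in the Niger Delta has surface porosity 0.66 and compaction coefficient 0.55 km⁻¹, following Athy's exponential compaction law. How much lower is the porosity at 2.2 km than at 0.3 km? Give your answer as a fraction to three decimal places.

φ(0.3) = 0.66·e^(−0.55×0.3) = 0.5596
φ(2.2) = 0.66·e^(−0.55×2.2) = 0.1968
Δφ = 0.5596 − 0.1968 = 0.3628

0.363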